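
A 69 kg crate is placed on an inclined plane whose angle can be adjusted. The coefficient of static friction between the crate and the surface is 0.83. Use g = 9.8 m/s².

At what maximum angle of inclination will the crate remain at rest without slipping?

θ_max ≈ 39.7°

At the slip threshold, m g sin θ = μ_s · m g cos θ, so tan θ = μ_s.
θ_max = arctan(0.83) = 39.7°.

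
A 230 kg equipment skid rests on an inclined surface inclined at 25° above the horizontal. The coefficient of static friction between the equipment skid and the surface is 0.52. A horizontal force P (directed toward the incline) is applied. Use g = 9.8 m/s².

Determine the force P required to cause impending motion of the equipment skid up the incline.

At impending motion up the slope, friction acts down-slope at its limit: f = μ_s N.
Perpendicular to the incline: N = m g cos θ + P sin θ.
Along the incline: P cos θ = m g sin θ + μ_s N = m g sin θ + μ_s (m g cos θ + P sin θ).
Solving, P (cos θ − μ_s sin θ) = m g (sin θ + μ_s cos θ), so P = 230×9.8×(sin 25° + 0.52 cos 25°)/(cos 25° − 0.52 sin 25°) = 2250×0.8939/0.6865 = 2930 N.

P ≈ 2930 N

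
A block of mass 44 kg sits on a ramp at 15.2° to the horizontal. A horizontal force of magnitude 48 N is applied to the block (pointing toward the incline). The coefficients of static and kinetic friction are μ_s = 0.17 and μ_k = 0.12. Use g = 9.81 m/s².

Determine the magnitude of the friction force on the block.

f ≈ 66.9 N (up the incline)

Resolve perpendicular to the incline: N = m g cos θ + P sin θ = 44×9.81×cos 15.2° + 48×sin 15.2° = 429.1 N.
Parallel to the incline: P cos θ − m g sin θ = 46.32 − 113.2 = -66.85 N; the friction needed to balance this is 66.85 N acting up the slope.
The limit of static friction is μ_s N = 72.95 N.
Since 66.85 N is within the 72.95 N limit, the block stays put and friction is exactly 66.9 N.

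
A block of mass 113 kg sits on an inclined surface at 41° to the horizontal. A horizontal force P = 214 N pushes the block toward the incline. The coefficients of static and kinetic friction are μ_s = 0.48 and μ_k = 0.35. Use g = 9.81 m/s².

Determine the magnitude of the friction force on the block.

Resolve perpendicular to the incline: N = m g cos θ + P sin θ = 113×9.81×cos 41° + 214×sin 41° = 977 N.
Along the incline, the net driving force (taking up-slope positive) is P cos θ − m g sin θ = 161.5 − 727.3 = -565.8 N, so equilibrium requires friction f = 565.8 N (up-slope).
The limit of static friction is μ_s N = 469 N.
|f_req| = 565.8 > 469 N → the block slides down the incline; f = μ_k N = 0.35 × 977 = 342 N.

f ≈ 342 N (up the incline)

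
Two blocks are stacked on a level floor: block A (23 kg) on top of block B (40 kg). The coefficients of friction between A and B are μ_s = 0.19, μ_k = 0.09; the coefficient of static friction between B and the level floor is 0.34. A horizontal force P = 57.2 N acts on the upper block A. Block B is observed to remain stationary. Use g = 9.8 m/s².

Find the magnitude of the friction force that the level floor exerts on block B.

f ≈ 20.3 N

The normal force B exerts on A is simply A's weight, N₁ = 225.4 N.
So the A–B interface can sustain at most μ_s N₁ = 42.83 N of static friction.
Since P = 57.2 N > 42.83 N, A slides on B; the A–B friction is kinetic: f₁ = μ_k N₁ = 0.09×225.4 = 20.3 N.
By Newton's third law B feels 20.3 N forward from A. With B stationary, the floor's static friction on B balances it: f₂ = 20.3 N (well within μ_s(m_A+m_B)g = 209.9 N).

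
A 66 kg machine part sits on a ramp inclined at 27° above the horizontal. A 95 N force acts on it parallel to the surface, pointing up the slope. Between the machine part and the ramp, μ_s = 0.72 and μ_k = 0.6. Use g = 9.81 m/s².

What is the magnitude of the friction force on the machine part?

f ≈ 199 N (up the incline)

Perpendicular to the surface, N = m g cos θ = 66·9.81·cos 27° = 576.9 N.
For equilibrium along the incline the friction force must supply f = m g sin θ − P = 293.9 − 95 = 198.9 N (positive meaning up-slope).
Static friction can supply at most μ_s N = 415.4 N.
Since |198.9| ≤ 415.4 N, the machine part remains in static equilibrium and friction takes exactly the required value.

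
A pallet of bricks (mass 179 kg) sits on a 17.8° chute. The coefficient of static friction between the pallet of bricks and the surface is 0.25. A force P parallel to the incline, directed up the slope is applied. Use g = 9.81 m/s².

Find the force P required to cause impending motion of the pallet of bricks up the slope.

P ≈ 955 N

At impending motion up the slope, friction acts down-slope at its limit: f = μ_s N.
P is parallel to the surface, so N = m g cos θ = 1670 N.
Along the incline: P = m g sin θ + μ_s N = 537 + 0.25×1670 = 955 N.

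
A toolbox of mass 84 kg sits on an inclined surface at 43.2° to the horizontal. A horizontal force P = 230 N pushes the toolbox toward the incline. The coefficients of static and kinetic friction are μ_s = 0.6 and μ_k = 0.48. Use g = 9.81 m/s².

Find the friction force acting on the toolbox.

Normal direction: N = m g cos θ + P sin θ = 758.1 N.
Along the incline, the net driving force (taking up-slope positive) is P cos θ − m g sin θ = 167.7 − 564.1 = -396.4 N, so equilibrium requires friction f = 396.4 N (up-slope).
Maximum static friction: μ_s N = 0.6 × 758.1 = 454.9 N.
|f_req| = 396.4 ≤ 454.9 N → the toolbox is in equilibrium; friction equals the required value.

f ≈ 396 N (up the incline)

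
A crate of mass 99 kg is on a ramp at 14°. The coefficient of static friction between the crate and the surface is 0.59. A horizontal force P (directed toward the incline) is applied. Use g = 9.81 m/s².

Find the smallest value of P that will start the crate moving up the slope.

At impending motion up the slope, friction acts down-slope at its limit: f = μ_s N.
Perpendicular to the incline: N = m g cos θ + P sin θ.
Along the incline: P cos θ = m g sin θ + μ_s N = m g sin θ + μ_s (m g cos θ + P sin θ).
Solving, P (cos θ − μ_s sin θ) = m g (sin θ + μ_s cos θ), so P = 99×9.81×(sin 14° + 0.59 cos 14°)/(cos 14° − 0.59 sin 14°) = 971×0.8144/0.8276 = 956 N.

P ≈ 956 N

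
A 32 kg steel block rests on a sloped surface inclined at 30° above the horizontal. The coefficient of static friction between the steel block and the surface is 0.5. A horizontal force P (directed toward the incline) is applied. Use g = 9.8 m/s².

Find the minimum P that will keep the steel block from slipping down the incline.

The steel block tends to slide down (tan θ > μ_s), so at the point of impending slip friction acts up-slope at its limit: f = μ_s N.
Perpendicular to the incline: N = m g cos θ + P sin θ.
Along the incline: P cos θ + μ_s N = m g sin θ, i.e. P cos θ + μ_s (m g cos θ + P sin θ) = m g sin θ.
Solving, P (cos θ + μ_s sin θ) = m g (sin θ − μ_s cos θ), so P = 314×0.06699/1.116 = 18.8 N.

P_min ≈ 18.8 N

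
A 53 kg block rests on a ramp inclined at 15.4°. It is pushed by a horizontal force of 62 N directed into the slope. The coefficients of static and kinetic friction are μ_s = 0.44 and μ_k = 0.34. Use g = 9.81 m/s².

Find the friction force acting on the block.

Resolve perpendicular to the incline: N = m g cos θ + P sin θ = 53×9.81×cos 15.4° + 62×sin 15.4° = 517.7 N.
Along the incline, the net driving force (taking up-slope positive) is P cos θ − m g sin θ = 59.77 − 138.1 = -78.3 N, so equilibrium requires friction f = 78.3 N (up-slope).
The limit of static friction is μ_s N = 227.8 N.
Since 78.3 N is within the 227.8 N limit, the block stays put and friction is exactly 78.3 N.

f ≈ 78.3 N (up the incline)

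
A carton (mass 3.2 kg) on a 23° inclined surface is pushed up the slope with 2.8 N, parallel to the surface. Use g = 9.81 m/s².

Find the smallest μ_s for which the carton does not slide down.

μ_s,min ≈ 0.328

N = m g cos θ = 28.9 N.
Friction must make up the shortfall along the incline: f = m g sin θ − P = 12.27 − 2.8 = 9.466 N.
At the threshold f = μ_s N, so μ_s,min = 9.466/28.9 = 0.328.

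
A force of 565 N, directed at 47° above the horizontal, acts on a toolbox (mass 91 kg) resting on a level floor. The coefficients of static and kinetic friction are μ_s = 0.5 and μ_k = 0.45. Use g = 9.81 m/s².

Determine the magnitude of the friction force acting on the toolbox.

f ≈ 216 N

The vertical component of P reduces the normal force: N = m g − P sin α = 892.7 − 413.2 = 479.5 N.
The horizontal driving force is P cos α = 385.3 N, so equilibrium needs friction f = 385.3 N.
The static-friction limit is μ_s N = 239.7 N.
385.3 > 239.7 N → the toolbox slides; f = μ_k N = 0.45×479.5 = 216 N.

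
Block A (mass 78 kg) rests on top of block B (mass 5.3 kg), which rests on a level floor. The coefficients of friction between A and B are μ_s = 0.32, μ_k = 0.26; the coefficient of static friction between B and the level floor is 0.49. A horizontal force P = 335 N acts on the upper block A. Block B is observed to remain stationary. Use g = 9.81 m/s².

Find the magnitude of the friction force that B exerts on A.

Between the blocks, N₁ = m_A g = 765.2 N.
Maximum static friction on A from B: μ_s N₁ = 0.32×765.2 = 244.9 N.
Since P = 335 N > 244.9 N, A slides on B; the A–B friction is kinetic: f₁ = μ_k N₁ = 0.26×765.2 = 199 N.
By Newton's third law B feels 199 N forward from A. With B stationary, the floor's static friction on B balances it: f₂ = 199 N (well within μ_s(m_A+m_B)g = 400.4 N).

f ≈ 199 N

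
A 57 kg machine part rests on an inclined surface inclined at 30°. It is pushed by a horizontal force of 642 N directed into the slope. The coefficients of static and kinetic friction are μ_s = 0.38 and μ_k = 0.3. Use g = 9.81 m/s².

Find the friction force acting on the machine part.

f ≈ 276 N (down the incline)

The horizontal push has a component P sin θ into the surface, so N = m g cos θ + P sin θ = 484.3 + 321 = 805.3 N.
Along the incline, the net driving force (taking up-slope positive) is P cos θ − m g sin θ = 556 − 279.6 = 276.4 N, so equilibrium requires friction f = -276.4 N (down-slope).
Maximum static friction: μ_s N = 0.38 × 805.3 = 306 N.
|f_req| = 276.4 ≤ 306 N → the machine part is in equilibrium; friction equals the required value.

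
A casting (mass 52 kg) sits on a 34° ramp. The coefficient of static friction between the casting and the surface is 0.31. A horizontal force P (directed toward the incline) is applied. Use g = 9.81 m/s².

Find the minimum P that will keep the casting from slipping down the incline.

The casting tends to slide down (tan θ > μ_s), so at the point of impending slip friction acts up-slope at its limit: f = μ_s N.
Perpendicular to the incline: N = m g cos θ + P sin θ.
Along the incline: P cos θ + μ_s N = m g sin θ, i.e. P cos θ + μ_s (m g cos θ + P sin θ) = m g sin θ.
Solving, P (cos θ + μ_s sin θ) = m g (sin θ − μ_s cos θ), so P = 510×0.3022/1.002 = 154 N.

P_min ≈ 154 N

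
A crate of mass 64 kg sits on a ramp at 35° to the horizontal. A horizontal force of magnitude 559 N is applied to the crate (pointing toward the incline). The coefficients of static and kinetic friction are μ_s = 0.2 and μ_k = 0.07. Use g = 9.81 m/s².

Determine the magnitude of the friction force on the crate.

Resolve perpendicular to the incline: N = m g cos θ + P sin θ = 64×9.81×cos 35° + 559×sin 35° = 834.9 N.
Parallel to the incline: P cos θ − m g sin θ = 457.9 − 360.1 = 97.79 N; the friction needed to balance this is 97.79 N acting down the slope.
Maximum static friction: μ_s N = 0.2 × 834.9 = 167 N.
|f_req| = 97.79 ≤ 167 N → the crate is in equilibrium; friction equals the required value.

f ≈ 97.8 N (down the incline)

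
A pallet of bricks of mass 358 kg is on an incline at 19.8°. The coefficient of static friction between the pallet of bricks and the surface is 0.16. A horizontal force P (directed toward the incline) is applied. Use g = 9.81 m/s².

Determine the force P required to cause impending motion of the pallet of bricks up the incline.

P ≈ 1940 N

At impending motion up the slope, friction acts down-slope at its limit: f = μ_s N.
Perpendicular to the incline: N = m g cos θ + P sin θ.
Along the incline: P cos θ = m g sin θ + μ_s N = m g sin θ + μ_s (m g cos θ + P sin θ).
Solving, P (cos θ − μ_s sin θ) = m g (sin θ + μ_s cos θ), so P = 358×9.81×(sin 19.8° + 0.16 cos 19.8°)/(cos 19.8° − 0.16 sin 19.8°) = 3510×0.4893/0.8867 = 1940 N.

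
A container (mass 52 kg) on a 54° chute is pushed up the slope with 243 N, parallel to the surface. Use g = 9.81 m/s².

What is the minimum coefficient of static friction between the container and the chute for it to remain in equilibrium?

μ_s,min ≈ 0.566

N = m g cos θ = 299.8 N.
Friction must make up the shortfall along the incline: f = m g sin θ − P = 412.7 − 243 = 169.7 N.
At the threshold f = μ_s N, so μ_s,min = 169.7/299.8 = 0.566.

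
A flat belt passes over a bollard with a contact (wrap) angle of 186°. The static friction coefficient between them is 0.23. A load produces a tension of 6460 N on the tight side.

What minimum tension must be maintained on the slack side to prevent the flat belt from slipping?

Capstan equation at impending slip: T_tight/T_slack = e^{μβ}.
β = 186° = 3.246 rad; e^{μβ} = e^{0.23×3.246} = 2.11.
T_slack = T_tight / e^{μβ} = 6460 / 2.11 = 3060 N.

T_min ≈ 3060 N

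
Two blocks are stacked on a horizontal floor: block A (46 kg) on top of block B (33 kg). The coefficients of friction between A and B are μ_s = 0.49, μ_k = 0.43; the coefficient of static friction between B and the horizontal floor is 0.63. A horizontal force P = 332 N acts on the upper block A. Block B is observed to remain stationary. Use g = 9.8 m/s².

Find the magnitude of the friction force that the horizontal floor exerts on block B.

Normal force at the A–B interface: N₁ = m_A g = 450.8 N.
Maximum static friction on A from B: μ_s N₁ = 0.49×450.8 = 220.9 N.
Since P = 332 N > 220.9 N, A slides on B; the A–B friction is kinetic: f₁ = μ_k N₁ = 0.43×450.8 = 194 N.
By Newton's third law B feels 194 N forward from A. With B stationary, the floor's static friction on B balances it: f₂ = 194 N (well within μ_s(m_A+m_B)g = 487.7 N).

f ≈ 194 N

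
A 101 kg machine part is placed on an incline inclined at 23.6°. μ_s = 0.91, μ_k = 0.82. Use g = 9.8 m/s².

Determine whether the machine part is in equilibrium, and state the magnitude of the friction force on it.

f ≈ 396 N

N = m g cos θ = 907 N.
Down-slope weight component: m g sin θ = 396 N.
μ_s N = 825 N.
396 ≤ 825 N, so it stays put; friction = 396 N.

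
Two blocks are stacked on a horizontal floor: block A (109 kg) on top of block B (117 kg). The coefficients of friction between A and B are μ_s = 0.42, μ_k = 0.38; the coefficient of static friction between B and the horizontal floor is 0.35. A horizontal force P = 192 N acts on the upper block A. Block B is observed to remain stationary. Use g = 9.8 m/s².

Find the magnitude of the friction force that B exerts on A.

Between the blocks, N₁ = m_A g = 1068 N.
Maximum static friction on A from B: μ_s N₁ = 0.42×1068 = 448.6 N.
Since P = 192 N ≤ 448.6 N, A does not slip on B; friction on A equals P = 192 N.
By Newton's third law B feels 192 N forward from A. With B stationary, the floor's static friction on B balances it: f₂ = 192 N (well within μ_s(m_A+m_B)g = 775.2 N).

f ≈ 192 N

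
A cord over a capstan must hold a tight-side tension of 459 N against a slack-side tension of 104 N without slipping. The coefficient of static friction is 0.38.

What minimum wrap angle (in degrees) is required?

β_min ≈ 224°

T₂/T₁ = e^{μβ} → β = ln(T₂/T₁)/μ.
β = ln(459/104)/0.38 = 1.485/0.38 = 3.907 rad.
In degrees: β = 3.907 × 180/π = 224°.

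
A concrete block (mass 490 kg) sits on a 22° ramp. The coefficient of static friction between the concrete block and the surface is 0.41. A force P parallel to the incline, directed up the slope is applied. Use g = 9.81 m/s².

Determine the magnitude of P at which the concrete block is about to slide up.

At impending motion up the slope, friction acts down-slope at its limit: f = μ_s N.
P is parallel to the surface, so N = m g cos θ = 4460 N.
Along the incline: P = m g sin θ + μ_s N = 1800 + 0.41×4460 = 3630 N.

P ≈ 3630 N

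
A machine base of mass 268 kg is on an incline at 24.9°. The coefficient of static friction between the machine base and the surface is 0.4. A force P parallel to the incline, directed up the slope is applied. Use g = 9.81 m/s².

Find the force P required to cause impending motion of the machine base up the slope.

P ≈ 2060 N

At impending motion up the slope, friction acts down-slope at its limit: f = μ_s N.
P is parallel to the surface, so N = m g cos θ = 2380 N.
Along the incline: P = m g sin θ + μ_s N = 1110 + 0.4×2380 = 2060 N.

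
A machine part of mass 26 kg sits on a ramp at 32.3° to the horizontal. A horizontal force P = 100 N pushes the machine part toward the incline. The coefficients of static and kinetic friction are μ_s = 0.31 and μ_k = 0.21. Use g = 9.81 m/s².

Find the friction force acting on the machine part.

The horizontal push has a component P sin θ into the surface, so N = m g cos θ + P sin θ = 215.6 + 53.44 = 269 N.
Along the incline, the net driving force (taking up-slope positive) is P cos θ − m g sin θ = 84.53 − 136.3 = -51.77 N, so equilibrium requires friction f = 51.77 N (up-slope).
Maximum static friction: μ_s N = 0.31 × 269 = 83.4 N.
|f_req| = 51.77 ≤ 83.4 N → the machine part is in equilibrium; friction equals the required value.

f ≈ 51.8 N (up the incline)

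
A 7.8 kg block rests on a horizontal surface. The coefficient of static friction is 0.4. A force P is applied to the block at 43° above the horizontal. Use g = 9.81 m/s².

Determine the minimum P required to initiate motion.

N = m g − P sin α (the pull lifts the block).
At impending slip, P cos α = μ_s N = μ_s (m g − P sin α).
Solving: P (cos α + μ_s sin α) = μ_s m g → P = 0.4×76.5/(cos 43° + 0.4 sin 43°) = 30.6/1.004 = 30.5 N.

P ≈ 30.5 N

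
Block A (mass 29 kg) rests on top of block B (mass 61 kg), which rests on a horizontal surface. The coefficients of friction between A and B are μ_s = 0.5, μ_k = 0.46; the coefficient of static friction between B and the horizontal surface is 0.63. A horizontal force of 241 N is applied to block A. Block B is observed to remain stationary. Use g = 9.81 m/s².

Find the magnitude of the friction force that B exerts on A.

Between the blocks, N₁ = m_A g = 284.5 N.
Maximum static friction on A from B: μ_s N₁ = 0.5×284.5 = 142.2 N.
Since P = 241 N > 142.2 N, A slides on B; the A–B friction is kinetic: f₁ = μ_k N₁ = 0.46×284.5 = 131 N.
B experiences an equal 131 N forward from A (third law). B is in equilibrium, so the floor supplies f₂ = 131 N of static friction (limit μ_s(m_A+m_B)g = 556.2 N, not exceeded).

f ≈ 131 N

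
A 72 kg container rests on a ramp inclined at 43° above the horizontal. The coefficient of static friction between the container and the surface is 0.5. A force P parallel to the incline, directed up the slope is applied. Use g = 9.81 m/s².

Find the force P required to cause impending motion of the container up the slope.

At impending motion up the slope, friction acts down-slope at its limit: f = μ_s N.
P is parallel to the surface, so N = m g cos θ = 517 N.
Along the incline: P = m g sin θ + μ_s N = 482 + 0.5×517 = 740 N.

P ≈ 740 N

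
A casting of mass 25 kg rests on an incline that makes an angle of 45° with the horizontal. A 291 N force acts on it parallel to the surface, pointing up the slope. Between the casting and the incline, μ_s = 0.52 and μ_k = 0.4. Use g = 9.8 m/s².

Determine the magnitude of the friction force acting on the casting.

f ≈ 69.3 N (down the incline)

The normal reaction is N = m g cos θ = 173.2 N.
For equilibrium along the incline the friction force must supply f = m g sin θ − P = 173.2 − 291 = -117.8 N (positive meaning up-slope).
Maximum static friction available: μ_s N = 0.52 × 173.2 = 90.09 N.
Since |-117.8| > 90.09 N, static friction cannot hold it; the casting slides up the incline and kinetic friction applies: f = μ_k N = 0.4 × 173.2 = 69.3 N.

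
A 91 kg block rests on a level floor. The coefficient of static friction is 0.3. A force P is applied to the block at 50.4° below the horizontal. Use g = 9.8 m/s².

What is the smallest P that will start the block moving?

N = m g + P sin α (the push presses the block into the level floor).
At impending slip, P cos α = μ_s N = μ_s (m g + P sin α).
Solving: P (cos α − μ_s sin α) = μ_s m g → P = 0.3×892/(cos 50.4° − 0.3 sin 50.4°) = 268/0.4063 = 659 N.

P ≈ 659 N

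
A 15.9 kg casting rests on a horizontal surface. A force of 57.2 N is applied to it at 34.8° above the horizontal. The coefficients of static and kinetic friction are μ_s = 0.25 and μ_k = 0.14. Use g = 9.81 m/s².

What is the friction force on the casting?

f ≈ 17.3 N

N = m g − P sin α = 156 − 57.2×sin 34.8° = 123.3 N.
For equilibrium, f = P cos α = 57.2×cos 34.8° = 46.97 N.
The static-friction limit is μ_s N = 30.83 N.
The required friction exceeds μ_s N, so the casting moves and f = μ_k N = 17.3 N.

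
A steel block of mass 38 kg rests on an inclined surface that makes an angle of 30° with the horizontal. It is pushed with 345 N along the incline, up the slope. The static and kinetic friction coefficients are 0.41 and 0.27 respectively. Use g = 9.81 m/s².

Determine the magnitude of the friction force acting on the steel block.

Perpendicular to the surface, N = m g cos θ = 38·9.81·cos 30° = 322.8 N.
Parallel to the incline, ΣF = 0 gives f = m g sin θ − P = 186.4 − 345 = -158.6 N (up-slope positive).
Static friction can supply at most μ_s N = 132.4 N.
Since |-158.6| > 132.4 N, static friction cannot hold it; the steel block slides up the incline and kinetic friction applies: f = μ_k N = 0.27 × 322.8 = 87.2 N.

f ≈ 87.2 N (down the incline)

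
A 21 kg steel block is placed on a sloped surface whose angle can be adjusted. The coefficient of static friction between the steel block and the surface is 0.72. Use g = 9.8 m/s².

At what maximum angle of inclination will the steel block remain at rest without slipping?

θ_max ≈ 35.8°

At the slip threshold, m g sin θ = μ_s · m g cos θ, so tan θ = μ_s.
θ_max = arctan(0.72) = 35.8°.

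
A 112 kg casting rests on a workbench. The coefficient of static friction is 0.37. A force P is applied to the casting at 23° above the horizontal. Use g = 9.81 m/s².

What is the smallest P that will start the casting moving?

P ≈ 382 N

N = m g − P sin α (the pull lifts the casting).
At impending slip, P cos α = μ_s N = μ_s (m g − P sin α).
Solving: P (cos α + μ_s sin α) = μ_s m g → P = 0.37×1100/(cos 23° + 0.37 sin 23°) = 407/1.065 = 382 N.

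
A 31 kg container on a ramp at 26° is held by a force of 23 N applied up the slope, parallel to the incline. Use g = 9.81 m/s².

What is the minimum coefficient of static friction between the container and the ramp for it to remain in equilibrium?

μ_s,min ≈ 0.404

N = m g cos θ = 273.3 N.
Friction must make up the shortfall along the incline: f = m g sin θ − P = 133.3 − 23 = 110.3 N.
At the threshold f = μ_s N, so μ_s,min = 110.3/273.3 = 0.404.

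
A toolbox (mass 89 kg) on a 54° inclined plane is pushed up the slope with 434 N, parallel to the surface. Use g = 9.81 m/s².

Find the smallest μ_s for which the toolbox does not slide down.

μ_s,min ≈ 0.531

N = m g cos θ = 513.2 N.
Friction must make up the shortfall along the incline: f = m g sin θ − P = 706.3 − 434 = 272.3 N.
At the threshold f = μ_s N, so μ_s,min = 272.3/513.2 = 0.531.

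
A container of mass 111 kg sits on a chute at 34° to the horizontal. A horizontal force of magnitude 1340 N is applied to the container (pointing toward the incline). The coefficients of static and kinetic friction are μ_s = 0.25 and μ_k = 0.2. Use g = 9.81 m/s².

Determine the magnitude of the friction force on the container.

Resolve perpendicular to the incline: N = m g cos θ + P sin θ = 111×9.81×cos 34° + 1340×sin 34° = 1652 N.
Along the incline, the net driving force (taking up-slope positive) is P cos θ − m g sin θ = 1111 − 608.9 = 502 N, so equilibrium requires friction f = -502 N (down-slope).
Maximum static friction: μ_s N = 0.25 × 1652 = 413 N.
|f_req| = 502 > 413 N → the container slides up the incline; f = μ_k N = 0.2 × 1652 = 330 N.

f ≈ 330 N (down the incline)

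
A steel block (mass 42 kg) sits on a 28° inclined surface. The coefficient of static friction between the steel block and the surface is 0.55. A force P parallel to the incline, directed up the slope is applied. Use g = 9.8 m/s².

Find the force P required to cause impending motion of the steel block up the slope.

P ≈ 393 N

At impending motion up the slope, friction acts down-slope at its limit: f = μ_s N.
P is parallel to the surface, so N = m g cos θ = 363 N.
Along the incline: P = m g sin θ + μ_s N = 193 + 0.55×363 = 393 N.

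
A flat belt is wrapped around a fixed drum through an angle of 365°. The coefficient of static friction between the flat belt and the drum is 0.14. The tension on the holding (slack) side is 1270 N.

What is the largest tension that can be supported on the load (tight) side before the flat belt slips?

At impending slip the capstan equation gives T₂/T₁ = e^{μβ} with β in radians.
β = 365° × π/180 = 6.37 rad.
e^{μβ} = e^{0.14×6.37} = 2.44.
T₂ = T₁ · e^{μβ} = 1270 × 2.44 = 3100 N.

T_max ≈ 3100 N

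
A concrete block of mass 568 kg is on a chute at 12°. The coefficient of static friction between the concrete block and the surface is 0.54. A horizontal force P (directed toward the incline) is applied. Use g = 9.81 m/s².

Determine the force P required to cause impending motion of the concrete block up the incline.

P ≈ 4740 N

At impending motion up the slope, friction acts down-slope at its limit: f = μ_s N.
Perpendicular to the incline: N = m g cos θ + P sin θ.
Along the incline: P cos θ = m g sin θ + μ_s N = m g sin θ + μ_s (m g cos θ + P sin θ).
Solving, P (cos θ − μ_s sin θ) = m g (sin θ + μ_s cos θ), so P = 568×9.81×(sin 12° + 0.54 cos 12°)/(cos 12° − 0.54 sin 12°) = 5570×0.7361/0.8659 = 4740 N.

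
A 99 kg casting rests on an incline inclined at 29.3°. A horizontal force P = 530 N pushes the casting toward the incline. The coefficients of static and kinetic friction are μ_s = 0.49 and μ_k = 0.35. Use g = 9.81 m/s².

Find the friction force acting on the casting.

Resolve perpendicular to the incline: N = m g cos θ + P sin θ = 99×9.81×cos 29.3° + 530×sin 29.3° = 1106 N.
Along the incline, the net driving force (taking up-slope positive) is P cos θ − m g sin θ = 462.2 − 475.3 = -13.09 N, so equilibrium requires friction f = 13.09 N (up-slope).
Maximum static friction: μ_s N = 0.49 × 1106 = 542.1 N.
Since 13.09 N is within the 542.1 N limit, the casting stays put and friction is exactly 13.1 N.

f ≈ 13.1 N (up the incline)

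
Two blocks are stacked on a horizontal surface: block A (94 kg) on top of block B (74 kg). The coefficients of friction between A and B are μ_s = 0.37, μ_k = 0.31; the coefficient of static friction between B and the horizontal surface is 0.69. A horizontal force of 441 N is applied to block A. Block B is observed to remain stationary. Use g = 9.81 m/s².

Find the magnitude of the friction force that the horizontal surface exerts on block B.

Normal force at the A–B interface: N₁ = m_A g = 922.1 N.
So the A–B interface can sustain at most μ_s N₁ = 341.2 N of static friction.
Since P = 441 N > 341.2 N, A slides on B; the A–B friction is kinetic: f₁ = μ_k N₁ = 0.31×922.1 = 286 N.
By Newton's third law B feels 286 N forward from A. With B stationary, the floor's static friction on B balances it: f₂ = 286 N (well within μ_s(m_A+m_B)g = 1137 N).

f ≈ 286 N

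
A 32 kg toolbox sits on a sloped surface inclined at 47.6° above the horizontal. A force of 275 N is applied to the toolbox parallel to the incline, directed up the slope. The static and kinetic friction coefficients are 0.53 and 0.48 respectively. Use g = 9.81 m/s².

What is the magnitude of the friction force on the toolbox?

f ≈ 43.2 N (down the incline)

The normal reaction is N = m g cos θ = 211.7 N.
For equilibrium along the incline the friction force must supply f = m g sin θ − P = 231.8 − 275 = -43.18 N (positive meaning up-slope).
Static friction can supply at most μ_s N = 112.2 N.
Since |-43.18| ≤ 112.2 N, no slip — friction simply equals what equilibrium demands.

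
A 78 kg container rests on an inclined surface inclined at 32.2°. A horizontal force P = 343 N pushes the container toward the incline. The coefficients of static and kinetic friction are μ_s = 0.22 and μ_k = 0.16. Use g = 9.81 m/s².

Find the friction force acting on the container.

Resolve perpendicular to the incline: N = m g cos θ + P sin θ = 78×9.81×cos 32.2° + 343×sin 32.2° = 830.3 N.
Along the incline, the net driving force (taking up-slope positive) is P cos θ − m g sin θ = 290.2 − 407.7 = -117.5 N, so equilibrium requires friction f = 117.5 N (up-slope).
The limit of static friction is μ_s N = 182.7 N.
Since 117.5 N is within the 182.7 N limit, the container stays put and friction is exactly 118 N.

f ≈ 118 N (up the incline)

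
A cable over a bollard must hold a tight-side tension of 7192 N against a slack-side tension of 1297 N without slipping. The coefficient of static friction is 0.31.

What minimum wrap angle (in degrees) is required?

T₂/T₁ = e^{μβ} → β = ln(T₂/T₁)/μ.
β = ln(7192/1297)/0.31 = 1.713/0.31 = 5.526 rad.
In degrees: β = 5.526 × 180/π = 317°.

β_min ≈ 317°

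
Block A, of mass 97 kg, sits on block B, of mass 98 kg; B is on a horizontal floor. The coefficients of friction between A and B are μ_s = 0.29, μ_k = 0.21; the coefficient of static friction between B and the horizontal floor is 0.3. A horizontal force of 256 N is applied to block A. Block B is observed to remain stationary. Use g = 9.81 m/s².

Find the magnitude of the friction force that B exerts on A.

Normal force at the A–B interface: N₁ = m_A g = 951.6 N.
Maximum static friction on A from B: μ_s N₁ = 0.29×951.6 = 276 N.
Since P = 256 N ≤ 276 N, A does not slip on B; friction on A equals P = 256 N.
B experiences an equal 256 N forward from A (third law). B is in equilibrium, so the floor supplies f₂ = 256 N of static friction (limit μ_s(m_A+m_B)g = 573.9 N, not exceeded).

f ≈ 256 N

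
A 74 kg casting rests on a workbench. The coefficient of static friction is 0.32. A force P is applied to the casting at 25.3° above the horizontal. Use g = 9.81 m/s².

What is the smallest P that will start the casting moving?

N = m g − P sin α (the pull lifts the casting).
At impending slip, P cos α = μ_s N = μ_s (m g − P sin α).
Solving: P (cos α + μ_s sin α) = μ_s m g → P = 0.32×726/(cos 25.3° + 0.32 sin 25.3°) = 232/1.041 = 223 N.

P ≈ 223 N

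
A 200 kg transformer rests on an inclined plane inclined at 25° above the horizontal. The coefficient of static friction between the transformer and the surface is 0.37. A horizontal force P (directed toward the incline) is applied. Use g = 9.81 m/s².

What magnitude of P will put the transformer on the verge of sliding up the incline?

At impending motion up the slope, friction acts down-slope at its limit: f = μ_s N.
Perpendicular to the incline: N = m g cos θ + P sin θ.
Along the incline: P cos θ = m g sin θ + μ_s N = m g sin θ + μ_s (m g cos θ + P sin θ).
Solving, P (cos θ − μ_s sin θ) = m g (sin θ + μ_s cos θ), so P = 200×9.81×(sin 25° + 0.37 cos 25°)/(cos 25° − 0.37 sin 25°) = 1960×0.758/0.7499 = 1980 N.

P ≈ 1980 N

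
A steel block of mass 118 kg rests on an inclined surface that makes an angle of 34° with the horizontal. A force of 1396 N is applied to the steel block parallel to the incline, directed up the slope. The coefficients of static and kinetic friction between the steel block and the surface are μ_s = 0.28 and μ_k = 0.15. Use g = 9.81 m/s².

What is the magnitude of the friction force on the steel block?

Normal force: N = m g cos θ = 118 × 9.81 × cos 34° = 959.7 N.
For equilibrium along the incline the friction force must supply f = m g sin θ − P = 647.3 − 1396 = -748.7 N (positive meaning up-slope).
Maximum static friction available: μ_s N = 0.28 × 959.7 = 268.7 N.
Since |-748.7| > 268.7 N, static friction cannot hold it; the steel block slides up the incline and kinetic friction applies: f = μ_k N = 0.15 × 959.7 = 144 N.

f ≈ 144 N (down the incline)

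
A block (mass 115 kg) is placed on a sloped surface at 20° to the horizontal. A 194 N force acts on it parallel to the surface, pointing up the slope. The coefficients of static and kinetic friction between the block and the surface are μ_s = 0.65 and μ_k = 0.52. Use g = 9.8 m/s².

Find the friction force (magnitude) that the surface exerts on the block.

f ≈ 191 N (up the incline)

The normal reaction is N = m g cos θ = 1059 N.
For equilibrium along the incline the friction force must supply f = m g sin θ − P = 385.5 − 194 = 191.5 N (positive meaning up-slope).
The static-friction ceiling is μ_s N = 0.65 × 1059 = 688.4 N.
Since |191.5| ≤ 688.4 N, the block remains in static equilibrium and friction takes exactly the required value.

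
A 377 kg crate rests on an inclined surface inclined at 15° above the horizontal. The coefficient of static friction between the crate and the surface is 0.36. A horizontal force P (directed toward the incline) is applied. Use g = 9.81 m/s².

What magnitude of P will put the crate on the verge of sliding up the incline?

P ≈ 2570 N

At impending motion up the slope, friction acts down-slope at its limit: f = μ_s N.
Perpendicular to the incline: N = m g cos θ + P sin θ.
Along the incline: P cos θ = m g sin θ + μ_s N = m g sin θ + μ_s (m g cos θ + P sin θ).
Solving, P (cos θ − μ_s sin θ) = m g (sin θ + μ_s cos θ), so P = 377×9.81×(sin 15° + 0.36 cos 15°)/(cos 15° − 0.36 sin 15°) = 3700×0.6066/0.8728 = 2570 N.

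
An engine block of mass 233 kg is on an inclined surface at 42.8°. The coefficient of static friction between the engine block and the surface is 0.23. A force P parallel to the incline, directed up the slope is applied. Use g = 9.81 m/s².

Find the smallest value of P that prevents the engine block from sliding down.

The engine block tends to slide down (tan θ > μ_s), so at the point of impending slip friction acts up-slope at its limit: f = μ_s N.
P is parallel to the surface, so N = m g cos θ = 1680 N.
Along the incline: P + μ_s N = m g sin θ, so P = 1550 − 0.23×1680 = 1170 N.

P_min ≈ 1170 N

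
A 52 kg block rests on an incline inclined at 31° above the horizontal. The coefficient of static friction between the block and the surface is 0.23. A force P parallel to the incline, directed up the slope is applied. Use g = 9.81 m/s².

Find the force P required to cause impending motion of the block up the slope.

At impending motion up the slope, friction acts down-slope at its limit: f = μ_s N.
P is parallel to the surface, so N = m g cos θ = 437 N.
Along the incline: P = m g sin θ + μ_s N = 263 + 0.23×437 = 363 N.

P ≈ 363 N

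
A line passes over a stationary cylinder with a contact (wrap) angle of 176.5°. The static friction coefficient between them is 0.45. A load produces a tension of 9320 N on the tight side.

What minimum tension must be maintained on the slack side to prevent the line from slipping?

T_min ≈ 2330 N

Capstan equation at impending slip: T_tight/T_slack = e^{μβ}.
β = 176.5° = 3.081 rad; e^{μβ} = e^{0.45×3.081} = 4.
T_slack = T_tight / e^{μβ} = 9320 / 4 = 2330 N.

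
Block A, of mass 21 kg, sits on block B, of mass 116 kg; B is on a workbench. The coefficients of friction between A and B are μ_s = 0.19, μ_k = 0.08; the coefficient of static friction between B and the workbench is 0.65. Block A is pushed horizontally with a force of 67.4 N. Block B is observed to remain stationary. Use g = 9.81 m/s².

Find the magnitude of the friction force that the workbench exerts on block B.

f ≈ 16.5 N

The normal force B exerts on A is simply A's weight, N₁ = 206 N.
So the A–B interface can sustain at most μ_s N₁ = 39.14 N of static friction.
Since P = 67.4 N > 39.14 N, A slides on B; the A–B friction is kinetic: f₁ = μ_k N₁ = 0.08×206 = 16.5 N.
By Newton's third law B feels 16.5 N forward from A. With B stationary, the floor's static friction on B balances it: f₂ = 16.5 N (well within μ_s(m_A+m_B)g = 873.6 N).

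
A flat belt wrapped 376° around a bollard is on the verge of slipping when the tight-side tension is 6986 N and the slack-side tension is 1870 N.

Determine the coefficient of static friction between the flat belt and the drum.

μ ≈ 0.201

T₂/T₁ = e^{μβ} → μ = ln(T₂/T₁)/β.
β = 376° = 6.562 rad.
μ = ln(6986/1870)/6.562 = ln(3.736)/6.562 = 0.201.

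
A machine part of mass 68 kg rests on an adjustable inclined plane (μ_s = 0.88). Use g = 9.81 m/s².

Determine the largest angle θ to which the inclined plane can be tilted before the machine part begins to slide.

At the slip threshold, m g sin θ = μ_s · m g cos θ, so tan θ = μ_s.
θ_max = arctan(0.88) = 41.3°.

θ_max ≈ 41.3°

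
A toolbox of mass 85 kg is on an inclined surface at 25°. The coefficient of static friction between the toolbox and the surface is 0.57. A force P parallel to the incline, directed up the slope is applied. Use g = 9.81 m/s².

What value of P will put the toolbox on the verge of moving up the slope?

At impending motion up the slope, friction acts down-slope at its limit: f = μ_s N.
P is parallel to the surface, so N = m g cos θ = 756 N.
Along the incline: P = m g sin θ + μ_s N = 352 + 0.57×756 = 783 N.

P ≈ 783 N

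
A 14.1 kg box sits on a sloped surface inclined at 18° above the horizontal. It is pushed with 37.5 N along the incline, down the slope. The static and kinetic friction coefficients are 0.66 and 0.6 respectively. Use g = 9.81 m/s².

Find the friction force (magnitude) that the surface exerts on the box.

Normal force: N = m g cos θ = 14.1 × 9.81 × cos 18° = 131.6 N.
The friction needed for equilibrium is m g sin θ + P = 42.74 + 37.5 = 80.24 N, measured positive up-slope.
The static-friction ceiling is μ_s N = 0.66 × 131.6 = 86.82 N.
Since |80.24| ≤ 86.82 N, static friction is sufficient; f equals the required value, not μ_s N.

f ≈ 80.2 N (up the incline)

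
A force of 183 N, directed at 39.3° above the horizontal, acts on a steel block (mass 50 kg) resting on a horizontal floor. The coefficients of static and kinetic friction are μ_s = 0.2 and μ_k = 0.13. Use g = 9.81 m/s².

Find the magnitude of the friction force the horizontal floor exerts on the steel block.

Vertical equilibrium gives N = m g − P sin α = 374.6 N.
For equilibrium, f = P cos α = 183×cos 39.3° = 141.6 N.
μ_s N = 0.2 × 374.6 = 74.92 N.
141.6 > 74.92 N → the steel block slides; f = μ_k N = 0.13×374.6 = 48.7 N.

f ≈ 48.7 N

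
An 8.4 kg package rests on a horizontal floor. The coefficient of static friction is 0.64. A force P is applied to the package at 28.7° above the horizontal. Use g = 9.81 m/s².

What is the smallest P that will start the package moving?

P ≈ 44.5 N

N = m g − P sin α (the pull lifts the package).
At impending slip, P cos α = μ_s N = μ_s (m g − P sin α).
Solving: P (cos α + μ_s sin α) = μ_s m g → P = 0.64×82.4/(cos 28.7° + 0.64 sin 28.7°) = 52.7/1.184 = 44.5 N.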